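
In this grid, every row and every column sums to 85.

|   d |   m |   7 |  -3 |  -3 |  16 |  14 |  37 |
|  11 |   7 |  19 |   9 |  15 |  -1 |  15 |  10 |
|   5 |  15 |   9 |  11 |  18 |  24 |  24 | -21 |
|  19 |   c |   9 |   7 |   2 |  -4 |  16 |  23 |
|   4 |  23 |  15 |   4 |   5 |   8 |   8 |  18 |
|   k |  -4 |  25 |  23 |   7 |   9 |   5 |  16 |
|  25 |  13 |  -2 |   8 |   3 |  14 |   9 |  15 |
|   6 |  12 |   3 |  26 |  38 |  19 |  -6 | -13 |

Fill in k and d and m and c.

Row 6 has -4 + 25 + 23 + 7 + 9 + 5 + 16 = 81; the blank must be 85 − 81 = 4.
Row 4 has 19 + 9 + 7 + 2 − 4 + 16 + 23 = 72; the blank must be 85 − 72 = 13.
Column 2 has 7 + 15 + 13 + 23 − 4 + 13 + 12 = 79; the blank must be 85 − 79 = 6.
Row 1 has 6 + 7 − 3 − 3 + 16 + 14 + 37 = 74; the blank must be 85 − 74 = 11.

k = 4, d = 11, m = 6, c = 13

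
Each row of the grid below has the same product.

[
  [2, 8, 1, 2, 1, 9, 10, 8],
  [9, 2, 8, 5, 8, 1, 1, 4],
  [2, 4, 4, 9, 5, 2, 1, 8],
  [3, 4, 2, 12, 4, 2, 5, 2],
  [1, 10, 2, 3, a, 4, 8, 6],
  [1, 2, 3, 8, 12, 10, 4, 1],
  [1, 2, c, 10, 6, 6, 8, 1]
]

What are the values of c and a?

c = 4, a = 2

Rows 2 and 4 each multiply to 23040, so every row has product 23040.
Row 7: 1×2×10×6×6×8×1 = 5760, so the missing entry is 23040 ÷ 5760 = 4.
Row 5: 1×10×2×3×4×8×6 = 11520, so the missing entry is 23040 ÷ 11520 = 2.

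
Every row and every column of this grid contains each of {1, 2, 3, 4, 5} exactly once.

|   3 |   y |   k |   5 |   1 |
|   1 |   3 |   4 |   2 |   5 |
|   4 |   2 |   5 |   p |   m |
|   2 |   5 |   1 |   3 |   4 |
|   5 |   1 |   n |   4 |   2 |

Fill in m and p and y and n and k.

m = 3, p = 1, y = 4, n = 3, k = 2

For row 1, column 2: column 2 already has {1, 2, 3, 5}; that leaves 4.
Cell (3,5): column 5 already has {1, 2, 4, 5} → 3.
Cell (5,3): row 5 already has {1, 2, 4, 5} → 3.
Cell (3,4): row 3 already has {2, 3, 4, 5} → 1.
Cell (1,3): row 1 already has {1, 3, 4, 5} → 2.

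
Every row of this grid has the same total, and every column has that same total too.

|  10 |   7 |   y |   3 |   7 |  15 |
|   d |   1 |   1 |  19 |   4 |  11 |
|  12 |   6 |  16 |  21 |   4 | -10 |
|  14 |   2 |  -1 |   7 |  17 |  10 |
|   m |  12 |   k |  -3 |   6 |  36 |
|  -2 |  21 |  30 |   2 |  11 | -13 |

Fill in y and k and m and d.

Rows 3 and 4 both sum to 49, so that's the common total.
The known cells in row 2 total 36, leaving 49 − 36 = 13 for the blank.
The known cells in row 1 total 42, leaving 49 − 42 = 7 for the blank.
The known cells in column 1 total 47, leaving 49 − 47 = 2 for the blank.
The known cells in row 5 total 53, leaving 49 − 53 = -4 for the blank.

y = 7, k = -4, m = 2, d = 13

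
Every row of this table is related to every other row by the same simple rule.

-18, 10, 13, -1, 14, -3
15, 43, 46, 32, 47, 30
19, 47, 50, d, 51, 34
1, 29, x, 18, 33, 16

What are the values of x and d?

x = 32, d = 36

The difference between any two rows is the same in every column — this is an addition table with the headers hidden.
Row 4 minus row 1 is 33 − 14 = 19, so its entry in column 3 is 13 + 19 = 32.
Row 3 minus row 1 is 51 − 14 = 37, so its entry in column 4 is -1 + 37 = 36.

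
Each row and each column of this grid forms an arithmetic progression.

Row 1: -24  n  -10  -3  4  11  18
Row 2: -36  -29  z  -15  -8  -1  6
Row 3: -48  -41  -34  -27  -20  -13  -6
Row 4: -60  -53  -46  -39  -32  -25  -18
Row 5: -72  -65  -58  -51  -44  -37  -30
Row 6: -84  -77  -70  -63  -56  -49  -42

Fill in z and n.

z = -22, n = -17

Along each row the entries change by 7 per step; down each column they change by -12.
Row 2: from -36 at column 1, stepping by 7 to column 3 gives -22.
Row 1: from -24 at column 1, stepping by 7 to column 2 gives -17.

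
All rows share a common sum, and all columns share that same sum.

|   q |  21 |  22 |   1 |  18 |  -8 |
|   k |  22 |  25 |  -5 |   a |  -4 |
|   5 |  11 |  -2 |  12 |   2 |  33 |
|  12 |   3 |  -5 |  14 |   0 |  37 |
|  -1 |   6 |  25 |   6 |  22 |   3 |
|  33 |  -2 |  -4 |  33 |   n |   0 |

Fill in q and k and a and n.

Rows 3 and 4 both sum to 61, so that's the common total.
The known cells in row 6 total 60, leaving 61 − 60 = 1 for the blank.
The known cells in column 5 total 43, leaving 61 − 43 = 18 for the blank.
The known cells in row 2 total 56, leaving 61 − 56 = 5 for the blank.
The known cells in row 1 total 54, leaving 61 − 54 = 7 for the blank.

q = 7, k = 5, a = 18, n = 1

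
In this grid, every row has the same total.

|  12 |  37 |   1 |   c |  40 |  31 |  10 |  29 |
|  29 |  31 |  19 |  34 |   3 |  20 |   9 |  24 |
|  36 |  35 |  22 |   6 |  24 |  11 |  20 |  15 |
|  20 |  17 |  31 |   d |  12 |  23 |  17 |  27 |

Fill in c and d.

Rows 2 and 3 both add up to 169, so every row sums to 169.
Row 1: 12 + 37 + 1 + 40 + 31 + 10 + 29 = 160, so the missing entry is 169 − 160 = 9.
Row 4: 20 + 17 + 31 + 12 + 23 + 17 + 27 = 147, so the missing entry is 169 − 147 = 22.

c = 9, d = 22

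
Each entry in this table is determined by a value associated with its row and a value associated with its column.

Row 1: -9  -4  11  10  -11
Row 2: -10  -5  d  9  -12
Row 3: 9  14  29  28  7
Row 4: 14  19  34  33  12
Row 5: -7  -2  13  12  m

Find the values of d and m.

d = 10, m = -9

The difference between any two rows is the same in every column — this is an addition table with the headers hidden.
Row 2 minus row 1 is -10 − (-9) = -1, so its entry in column 3 is 11 + (-1) = 10.
Row 5 minus row 1 is -7 − (-9) = 2, so its entry in column 5 is -11 + 2 = -9.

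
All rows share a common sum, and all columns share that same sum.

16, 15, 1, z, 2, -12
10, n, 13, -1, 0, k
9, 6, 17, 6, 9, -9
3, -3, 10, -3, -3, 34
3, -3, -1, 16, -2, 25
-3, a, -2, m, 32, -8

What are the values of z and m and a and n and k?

Rows 3 and 4 both sum to 38, so that's the common total.
The known cells in column 6 total 30, leaving 38 − 30 = 8 for the blank.
The known cells in row 2 total 30, leaving 38 − 30 = 8 for the blank.
The known cells in row 1 total 22, leaving 38 − 22 = 16 for the blank.
The known cells in column 2 total 23, leaving 38 − 23 = 15 for the blank.
The known cells in row 6 total 34, leaving 38 − 34 = 4 for the blank.

z = 16, m = 4, a = 15, n = 8, k = 8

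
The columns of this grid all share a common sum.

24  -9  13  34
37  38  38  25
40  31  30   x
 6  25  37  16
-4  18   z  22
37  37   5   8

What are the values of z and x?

The complete columns each total 140.
Column 3 is missing 140 − 123 = 17 (since 13 + 38 + 30 + 37 + 5 = 123).
Column 4 is missing 140 − 105 = 35 (since 34 + 25 + 16 + 22 + 8 = 105).

z = 17, x = 35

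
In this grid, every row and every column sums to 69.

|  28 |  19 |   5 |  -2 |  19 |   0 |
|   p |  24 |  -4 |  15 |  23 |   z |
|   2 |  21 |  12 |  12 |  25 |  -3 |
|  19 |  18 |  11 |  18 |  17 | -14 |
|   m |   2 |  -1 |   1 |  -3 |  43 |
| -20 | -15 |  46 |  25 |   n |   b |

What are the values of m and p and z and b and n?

The known cells in row 5 total 42, leaving 69 − 42 = 27 for the blank.
The known cells in column 5 total 81, leaving 69 − 81 = -12 for the blank.
The known cells in row 6 total 24, leaving 69 − 24 = 45 for the blank.
The known cells in column 6 total 71, leaving 69 − 71 = -2 for the blank.
The known cells in row 2 total 56, leaving 69 − 56 = 13 for the blank.

m = 27, p = 13, z = -2, b = 45, n = -12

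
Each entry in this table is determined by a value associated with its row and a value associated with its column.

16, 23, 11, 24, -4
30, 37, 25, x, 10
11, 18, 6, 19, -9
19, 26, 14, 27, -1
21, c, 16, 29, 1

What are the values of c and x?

c = 28, x = 38

The difference between any two rows is the same in every column — this is an addition table with the headers hidden.
Row 5 minus row 1 is 21 − 16 = 5, so its entry in column 2 is 23 + 5 = 28.
Row 2 minus row 1 is 30 − 16 = 14, so its entry in column 4 is 24 + 14 = 38.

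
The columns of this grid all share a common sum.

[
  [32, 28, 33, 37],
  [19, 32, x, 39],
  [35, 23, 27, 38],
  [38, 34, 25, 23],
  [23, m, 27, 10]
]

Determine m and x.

Columns 1 and 4 both add up to 147, so every column sums to 147.
Column 2: 28 + 32 + 23 + 34 = 117, so the missing entry is 147 − 117 = 30.
Column 3: 33 + 27 + 25 + 27 = 112, so the missing entry is 147 − 112 = 35.

m = 30, x = 35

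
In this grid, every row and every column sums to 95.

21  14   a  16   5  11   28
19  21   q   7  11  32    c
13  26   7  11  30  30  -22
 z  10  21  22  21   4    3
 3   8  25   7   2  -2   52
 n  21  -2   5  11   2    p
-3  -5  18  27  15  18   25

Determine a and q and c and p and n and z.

a = 0, q = 26, c = -21, p = 30, n = 28, z = 14

The known cells in row 4 total 81, leaving 95 − 81 = 14 for the blank.
The known cells in row 1 total 95, leaving 95 − 95 = 0 for the blank.
The known cells in column 3 total 69, leaving 95 − 69 = 26 for the blank.
The known cells in column 1 total 67, leaving 95 − 67 = 28 for the blank.
The known cells in row 6 total 65, leaving 95 − 65 = 30 for the blank.
The known cells in row 2 total 116, leaving 95 − 116 = -21 for the blank.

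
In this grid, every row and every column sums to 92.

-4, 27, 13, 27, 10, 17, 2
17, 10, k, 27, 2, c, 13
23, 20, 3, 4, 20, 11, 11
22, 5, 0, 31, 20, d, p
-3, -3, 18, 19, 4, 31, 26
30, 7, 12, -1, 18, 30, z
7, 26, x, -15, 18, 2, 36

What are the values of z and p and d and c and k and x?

Row 7: 7 + 26 − 15 + 18 + 2 + 36 = 74, so its missing entry is 92 − 74 = 18.
Column 3: 13 + 3 + 0 + 18 + 12 + 18 = 64, so its missing entry is 92 − 64 = 28.
Row 2: 17 + 10 + 28 + 27 + 2 + 13 = 97, so its missing entry is 92 − 97 = -5.
Row 6: 30 + 7 + 12 − 1 + 18 + 30 = 96, so its missing entry is 92 − 96 = -4.
Column 7: 2 + 13 + 11 + 26 − 4 + 36 = 84, so its missing entry is 92 − 84 = 8.
Row 4: 22 + 5 + 0 + 31 + 20 + 8 = 86, so its missing entry is 92 − 86 = 6.

z = -4, p = 8, d = 6, c = -5, k = 28, x = 18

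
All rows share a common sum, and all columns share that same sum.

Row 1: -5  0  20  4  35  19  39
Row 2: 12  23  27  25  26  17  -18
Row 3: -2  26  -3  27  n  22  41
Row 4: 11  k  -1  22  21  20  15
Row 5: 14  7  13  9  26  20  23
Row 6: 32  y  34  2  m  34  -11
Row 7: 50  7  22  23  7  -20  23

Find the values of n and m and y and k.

n = 1, m = -4, y = 25, k = 24

Rows 1 and 2 both sum to 112, so that's the common total.
The known cells in row 4 total 88, leaving 112 − 88 = 24 for the blank.
The known cells in row 3 total 111, leaving 112 − 111 = 1 for the blank.
The known cells in column 5 total 116, leaving 112 − 116 = -4 for the blank.
The known cells in row 6 total 87, leaving 112 − 87 = 25 for the blank.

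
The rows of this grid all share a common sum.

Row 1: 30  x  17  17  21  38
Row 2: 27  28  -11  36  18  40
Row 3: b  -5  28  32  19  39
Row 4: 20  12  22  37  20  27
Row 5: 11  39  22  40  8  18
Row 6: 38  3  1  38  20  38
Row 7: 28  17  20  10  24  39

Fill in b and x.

The complete rows each total 138.
Row 3 is missing 138 − 113 = 25 (since -5 + 28 + 32 + 19 + 39 = 113).
Row 1 is missing 138 − 123 = 15 (since 30 + 17 + 17 + 21 + 38 = 123).

b = 25, x = 15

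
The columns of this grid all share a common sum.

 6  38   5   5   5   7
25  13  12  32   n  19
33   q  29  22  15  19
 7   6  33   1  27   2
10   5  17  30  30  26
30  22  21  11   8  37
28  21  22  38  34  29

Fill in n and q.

n = 20, q = 34

Column 4 sums to 139 and so does column 6; that's the common total.
In column 5 the known cells total 119, leaving 139 − 119 = 20.
In column 2 the known cells total 105, leaving 139 − 105 = 34.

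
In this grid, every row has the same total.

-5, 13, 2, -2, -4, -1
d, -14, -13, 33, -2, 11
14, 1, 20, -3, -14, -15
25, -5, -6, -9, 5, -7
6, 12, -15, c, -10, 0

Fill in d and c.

The complete rows each total 3.
Row 2 is missing 3 − 15 = -12 (since -14 − 13 + 33 − 2 + 11 = 15).
Row 5 is missing 3 − (-7) = 10 (since 6 + 12 − 15 − 10 + 0 = -7).

d = -12, c = 10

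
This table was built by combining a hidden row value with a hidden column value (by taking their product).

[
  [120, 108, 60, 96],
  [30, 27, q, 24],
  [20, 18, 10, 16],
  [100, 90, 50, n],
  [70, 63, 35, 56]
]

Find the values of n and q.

n = 80, q = 15

Each row is a constant multiple of every other row — this is a multiplication table with the headers hidden.
Row 4 is 90/108 = 5/6 times row 1, so its entry in column 4 is 96 × 5/6 = 80.
Row 2 is 27/108 = 1/4 times row 1, so its entry in column 3 is 60 × 1/4 = 15.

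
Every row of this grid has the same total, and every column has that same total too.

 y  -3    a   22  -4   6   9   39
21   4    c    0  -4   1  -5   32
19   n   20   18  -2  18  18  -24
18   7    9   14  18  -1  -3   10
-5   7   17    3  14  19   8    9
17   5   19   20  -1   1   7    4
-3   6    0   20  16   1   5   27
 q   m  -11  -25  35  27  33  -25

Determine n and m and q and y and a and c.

Rows 4 and 5 both sum to 72, so that's the common total.
Row 2 has 21 + 4 + 0 − 4 + 1 − 5 + 32 = 49; the blank must be 72 − 49 = 23.
Row 3 has 19 + 20 + 18 − 2 + 18 + 18 − 24 = 67; the blank must be 72 − 67 = 5.
Column 2 has -3 + 4 + 5 + 7 + 7 + 5 + 6 = 31; the blank must be 72 − 31 = 41.
Row 8 has 41 − 11 − 25 + 35 + 27 + 33 − 25 = 75; the blank must be 72 − 75 = -3.
Column 1 has 21 + 19 + 18 − 5 + 17 − 3 − 3 = 64; the blank must be 72 − 64 = 8.
Row 1 has 8 − 3 + 22 − 4 + 6 + 9 + 39 = 77; the blank must be 72 − 77 = -5.

n = 5, m = 41, q = -3, y = 8, a = -5, c = 23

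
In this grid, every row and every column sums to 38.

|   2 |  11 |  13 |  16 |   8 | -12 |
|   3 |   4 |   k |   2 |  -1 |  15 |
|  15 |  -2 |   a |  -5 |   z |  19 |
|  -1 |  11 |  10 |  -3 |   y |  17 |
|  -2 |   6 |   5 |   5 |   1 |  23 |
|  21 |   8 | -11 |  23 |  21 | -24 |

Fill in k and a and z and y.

The known cells in row 2 total 23, leaving 38 − 23 = 15 for the blank.
The known cells in row 4 total 34, leaving 38 − 34 = 4 for the blank.
The known cells in column 5 total 33, leaving 38 − 33 = 5 for the blank.
The known cells in row 3 total 32, leaving 38 − 32 = 6 for the blank.

k = 15, a = 6, z = 5, y = 4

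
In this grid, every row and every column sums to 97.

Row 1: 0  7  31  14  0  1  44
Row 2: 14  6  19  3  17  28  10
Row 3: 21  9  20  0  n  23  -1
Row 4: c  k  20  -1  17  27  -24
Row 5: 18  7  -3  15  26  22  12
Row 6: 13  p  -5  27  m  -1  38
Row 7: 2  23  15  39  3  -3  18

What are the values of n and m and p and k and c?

Row 3 has 21 + 9 + 20 + 0 + 23 − 1 = 72; the blank must be 97 − 72 = 25.
Column 5 has 0 + 17 + 25 + 17 + 26 + 3 = 88; the blank must be 97 − 88 = 9.
Row 6 has 13 − 5 + 27 + 9 − 1 + 38 = 81; the blank must be 97 − 81 = 16.
Column 2 has 7 + 6 + 9 + 7 + 16 + 23 = 68; the blank must be 97 − 68 = 29.
Row 4 has 29 + 20 − 1 + 17 + 27 − 24 = 68; the blank must be 97 − 68 = 29.

n = 25, m = 9, p = 16, k = 29, c = 29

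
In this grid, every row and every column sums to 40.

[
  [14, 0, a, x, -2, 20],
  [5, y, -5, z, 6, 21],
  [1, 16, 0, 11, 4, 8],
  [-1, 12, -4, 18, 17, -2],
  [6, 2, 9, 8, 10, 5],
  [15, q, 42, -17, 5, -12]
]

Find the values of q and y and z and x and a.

q = 7, y = 3, z = 10, x = 10, a = -2

The known cells in row 6 total 33, leaving 40 − 33 = 7 for the blank.
The known cells in column 2 total 37, leaving 40 − 37 = 3 for the blank.
The known cells in column 3 total 42, leaving 40 − 42 = -2 for the blank.
The known cells in row 1 total 30, leaving 40 − 30 = 10 for the blank.
The known cells in row 2 total 30, leaving 40 − 30 = 10 for the blank.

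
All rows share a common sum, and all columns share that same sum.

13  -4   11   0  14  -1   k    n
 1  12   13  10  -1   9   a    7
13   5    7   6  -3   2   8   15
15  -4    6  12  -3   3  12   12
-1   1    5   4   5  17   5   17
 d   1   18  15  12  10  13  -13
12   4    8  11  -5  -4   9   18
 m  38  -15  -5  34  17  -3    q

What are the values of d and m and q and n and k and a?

Rows 3 and 4 both sum to 53, so that's the common total.
Row 6 has 1 + 18 + 15 + 12 + 10 + 13 − 13 = 56; the blank must be 53 − 56 = -3.
Column 1 has 13 + 1 + 13 + 15 − 1 − 3 + 12 = 50; the blank must be 53 − 50 = 3.
Row 8 has 3 + 38 − 15 − 5 + 34 + 17 − 3 = 69; the blank must be 53 − 69 = -16.
Column 8 has 7 + 15 + 12 + 17 − 13 + 18 − 16 = 40; the blank must be 53 − 40 = 13.
Row 1 has 13 − 4 + 11 + 0 + 14 − 1 + 13 = 46; the blank must be 53 − 46 = 7.
Row 2 has 1 + 12 + 13 + 10 − 1 + 9 + 7 = 51; the blank must be 53 − 51 = 2.

d = -3, m = 3, q = -16, n = 13, k = 7, a = 2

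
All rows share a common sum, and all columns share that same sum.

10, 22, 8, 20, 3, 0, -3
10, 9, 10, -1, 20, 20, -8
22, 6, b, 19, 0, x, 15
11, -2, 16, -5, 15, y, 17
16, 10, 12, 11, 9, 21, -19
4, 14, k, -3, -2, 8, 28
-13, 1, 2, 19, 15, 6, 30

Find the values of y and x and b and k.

y = 8, x = -3, b = 1, k = 11

Rows 1 and 2 both sum to 60, so that's the common total.
The known cells in row 6 total 49, leaving 60 − 49 = 11 for the blank.
The known cells in row 4 total 52, leaving 60 − 52 = 8 for the blank.
The known cells in column 6 total 63, leaving 60 − 63 = -3 for the blank.
The known cells in row 3 total 59, leaving 60 − 59 = 1 for the blank.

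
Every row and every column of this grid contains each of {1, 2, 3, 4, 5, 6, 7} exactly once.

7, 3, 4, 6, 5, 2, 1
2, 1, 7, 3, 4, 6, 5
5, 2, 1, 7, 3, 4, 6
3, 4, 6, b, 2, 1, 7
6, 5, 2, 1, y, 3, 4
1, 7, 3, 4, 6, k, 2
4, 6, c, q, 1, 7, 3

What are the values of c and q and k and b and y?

c = 5, q = 2, k = 5, b = 5, y = 7

At (row 5, col 5): row 5 already has {1, 2, 3, 4, 5, 6}, so the value is 7.
Cell (7,3): column 3 already has {1, 2, 3, 4, 6, 7} → 5.
Cell (6,6): row 6 already has {1, 2, 3, 4, 6, 7} → 5.
Cell (4,4): row 4 already has {1, 2, 3, 4, 6, 7} → 5.
For row 7, column 4: row 7 already has {1, 3, 4, 5, 6, 7}; that leaves 2.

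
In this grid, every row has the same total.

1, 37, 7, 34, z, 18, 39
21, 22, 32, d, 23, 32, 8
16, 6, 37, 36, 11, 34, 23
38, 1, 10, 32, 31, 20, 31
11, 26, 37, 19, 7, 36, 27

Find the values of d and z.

Row 4 sums to 163 and so does row 5; that's the common total.
In row 2 the known cells total 138, leaving 163 − 138 = 25.
In row 1 the known cells total 136, leaving 163 − 136 = 27.

d = 25, z = 27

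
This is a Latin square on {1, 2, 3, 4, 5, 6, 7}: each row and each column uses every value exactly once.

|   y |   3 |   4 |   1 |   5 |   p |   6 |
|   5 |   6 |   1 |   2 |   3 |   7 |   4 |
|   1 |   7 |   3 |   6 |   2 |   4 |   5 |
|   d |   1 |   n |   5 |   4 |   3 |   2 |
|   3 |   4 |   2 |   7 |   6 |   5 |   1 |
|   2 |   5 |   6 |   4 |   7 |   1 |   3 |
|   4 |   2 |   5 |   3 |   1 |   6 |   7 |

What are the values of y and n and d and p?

Cell (4,3): column 3 already has {1, 2, 3, 4, 5, 6} → 7.
Cell (1,6): column 6 already has {1, 3, 4, 5, 6, 7} → 2.
At (row 1, col 1): row 1 already has {1, 2, 3, 4, 5, 6}, so the value is 7.
For row 4, column 1: row 4 already has {1, 2, 3, 4, 5, 7}; that leaves 6.

y = 7, n = 7, d = 6, p = 2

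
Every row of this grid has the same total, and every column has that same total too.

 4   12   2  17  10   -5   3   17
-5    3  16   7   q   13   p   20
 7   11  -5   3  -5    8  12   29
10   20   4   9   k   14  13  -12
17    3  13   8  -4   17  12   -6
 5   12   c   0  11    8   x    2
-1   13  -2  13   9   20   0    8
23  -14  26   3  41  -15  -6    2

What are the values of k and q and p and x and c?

k = 2, q = -4, p = 10, x = 16, c = 6

Rows 1 and 3 both sum to 60, so that's the common total.
Row 4 has 10 + 20 + 4 + 9 + 14 + 13 − 12 = 58; the blank must be 60 − 58 = 2.
Column 5 has 10 − 5 + 2 − 4 + 11 + 9 + 41 = 64; the blank must be 60 − 64 = -4.
Row 2 has -5 + 3 + 16 + 7 − 4 + 13 + 20 = 50; the blank must be 60 − 50 = 10.
Column 7 has 3 + 10 + 12 + 13 + 12 + 0 − 6 = 44; the blank must be 60 − 44 = 16.
Row 6 has 5 + 12 + 0 + 11 + 8 + 16 + 2 = 54; the blank must be 60 − 54 = 6.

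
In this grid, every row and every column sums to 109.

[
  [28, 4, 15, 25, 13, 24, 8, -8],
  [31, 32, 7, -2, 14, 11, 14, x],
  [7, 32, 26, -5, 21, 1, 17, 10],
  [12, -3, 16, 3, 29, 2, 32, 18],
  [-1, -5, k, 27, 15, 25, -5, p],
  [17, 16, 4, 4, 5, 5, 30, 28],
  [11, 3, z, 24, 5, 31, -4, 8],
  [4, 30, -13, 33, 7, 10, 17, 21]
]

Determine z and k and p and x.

z = 31, k = 23, p = 30, x = 2

Row 7: 11 + 3 + 24 + 5 + 31 − 4 + 8 = 78, so its missing entry is 109 − 78 = 31.
Row 2: 31 + 32 + 7 − 2 + 14 + 11 + 14 = 107, so its missing entry is 109 − 107 = 2.
Column 8: -8 + 2 + 10 + 18 + 28 + 8 + 21 = 79, so its missing entry is 109 − 79 = 30.
Row 5: -1 − 5 + 27 + 15 + 25 − 5 + 30 = 86, so its missing entry is 109 − 86 = 23.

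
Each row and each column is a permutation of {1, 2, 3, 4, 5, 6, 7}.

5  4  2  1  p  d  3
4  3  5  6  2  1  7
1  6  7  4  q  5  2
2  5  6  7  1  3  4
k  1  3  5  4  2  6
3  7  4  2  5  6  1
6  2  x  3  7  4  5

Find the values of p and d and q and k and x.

For row 3, column 5: row 3 already has {1, 2, 4, 5, 6, 7}; that leaves 3.
Cell (5,1): row 5 already has {1, 2, 3, 4, 5, 6} → 7.
At (row 1, col 5): column 5 already has {1, 2, 3, 4, 5, 7}, so the value is 6.
At (row 7, col 3): row 7 already has {2, 3, 4, 5, 6, 7}, so the value is 1.
Cell (1,6): row 1 already has {1, 2, 3, 4, 5, 6} → 7.

p = 6, d = 7, q = 3, k = 7, x = 1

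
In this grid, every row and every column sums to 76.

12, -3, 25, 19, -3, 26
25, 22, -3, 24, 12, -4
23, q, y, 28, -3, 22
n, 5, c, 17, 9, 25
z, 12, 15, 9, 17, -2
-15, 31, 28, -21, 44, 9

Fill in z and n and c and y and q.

z = 25, n = 6, c = 14, y = -3, q = 9

Row 5 has 12 + 15 + 9 + 17 − 2 = 51; the blank must be 76 − 51 = 25.
Column 2 has -3 + 22 + 5 + 12 + 31 = 67; the blank must be 76 − 67 = 9.
Column 1 has 12 + 25 + 23 + 25 − 15 = 70; the blank must be 76 − 70 = 6.
Row 3 has 23 + 9 + 28 − 3 + 22 = 79; the blank must be 76 − 79 = -3.
Row 4 has 6 + 5 + 17 + 9 + 25 = 62; the blank must be 76 − 62 = 14.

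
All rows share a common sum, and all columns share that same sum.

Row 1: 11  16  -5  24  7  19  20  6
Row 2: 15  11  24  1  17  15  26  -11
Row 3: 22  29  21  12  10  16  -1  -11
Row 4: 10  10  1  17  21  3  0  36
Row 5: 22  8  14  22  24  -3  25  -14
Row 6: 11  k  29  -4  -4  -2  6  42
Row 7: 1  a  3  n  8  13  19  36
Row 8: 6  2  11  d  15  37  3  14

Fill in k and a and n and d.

k = 20, a = 2, n = 16, d = 10

Rows 1 and 2 both sum to 98, so that's the common total.
The known cells in row 6 total 78, leaving 98 − 78 = 20 for the blank.
The known cells in column 2 total 96, leaving 98 − 96 = 2 for the blank.
The known cells in row 7 total 82, leaving 98 − 82 = 16 for the blank.
The known cells in row 8 total 88, leaving 98 − 88 = 10 for the blank.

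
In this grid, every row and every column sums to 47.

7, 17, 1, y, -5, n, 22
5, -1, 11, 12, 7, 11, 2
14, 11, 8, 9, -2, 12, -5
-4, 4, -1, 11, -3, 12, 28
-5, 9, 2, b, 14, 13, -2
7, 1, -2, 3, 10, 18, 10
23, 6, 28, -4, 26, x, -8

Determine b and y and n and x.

The known cells in row 7 total 71, leaving 47 − 71 = -24 for the blank.
The known cells in column 6 total 42, leaving 47 − 42 = 5 for the blank.
The known cells in row 1 total 47, leaving 47 − 47 = 0 for the blank.
The known cells in row 5 total 31, leaving 47 − 31 = 16 for the blank.

b = 16, y = 0, n = 5, x = -24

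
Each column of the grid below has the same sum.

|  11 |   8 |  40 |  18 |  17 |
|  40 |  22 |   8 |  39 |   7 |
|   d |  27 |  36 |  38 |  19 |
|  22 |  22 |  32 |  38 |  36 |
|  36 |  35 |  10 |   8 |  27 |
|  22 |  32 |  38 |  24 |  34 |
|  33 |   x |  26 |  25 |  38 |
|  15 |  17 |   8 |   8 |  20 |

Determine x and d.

x = 35, d = 19

Columns 3 and 4 both add up to 198, so every column sums to 198.
Column 2: 8 + 22 + 27 + 22 + 35 + 32 + 17 = 163, so the missing entry is 198 − 163 = 35.
Column 1: 11 + 40 + 22 + 36 + 22 + 33 + 15 = 179, so the missing entry is 198 − 179 = 19.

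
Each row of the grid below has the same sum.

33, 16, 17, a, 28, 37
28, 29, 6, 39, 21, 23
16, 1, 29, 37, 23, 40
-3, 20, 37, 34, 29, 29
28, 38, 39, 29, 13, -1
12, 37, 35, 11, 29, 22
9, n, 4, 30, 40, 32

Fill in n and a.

n = 31, a = 15

Rows 2 and 5 both add up to 146, so every row sums to 146.
Row 7: 9 + 4 + 30 + 40 + 32 = 115, so the missing entry is 146 − 115 = 31.
Row 1: 33 + 16 + 17 + 28 + 37 = 131, so the missing entry is 146 − 131 = 15.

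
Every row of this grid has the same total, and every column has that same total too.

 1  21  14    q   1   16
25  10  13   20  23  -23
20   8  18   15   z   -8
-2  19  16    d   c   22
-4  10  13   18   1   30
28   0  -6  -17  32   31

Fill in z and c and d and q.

Rows 2 and 5 both sum to 68, so that's the common total.
The known cells in row 3 total 53, leaving 68 − 53 = 15 for the blank.
The known cells in column 5 total 72, leaving 68 − 72 = -4 for the blank.
The known cells in row 4 total 51, leaving 68 − 51 = 17 for the blank.
The known cells in row 1 total 53, leaving 68 − 53 = 15 for the blank.

z = 15, c = -4, d = 17, q = 15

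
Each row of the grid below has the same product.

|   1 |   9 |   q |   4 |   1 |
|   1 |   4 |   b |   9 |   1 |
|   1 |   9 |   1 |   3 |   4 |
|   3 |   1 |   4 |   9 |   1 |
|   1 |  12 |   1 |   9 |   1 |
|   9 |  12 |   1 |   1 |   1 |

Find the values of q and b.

q = 3, b = 3

Rows 4 and 6 each multiply to 108, so every row has product 108.
Row 1: 1×9×4×1 = 36, so the missing entry is 108 ÷ 36 = 3.
Row 2: 1×4×9×1 = 36, so the missing entry is 108 ÷ 36 = 3.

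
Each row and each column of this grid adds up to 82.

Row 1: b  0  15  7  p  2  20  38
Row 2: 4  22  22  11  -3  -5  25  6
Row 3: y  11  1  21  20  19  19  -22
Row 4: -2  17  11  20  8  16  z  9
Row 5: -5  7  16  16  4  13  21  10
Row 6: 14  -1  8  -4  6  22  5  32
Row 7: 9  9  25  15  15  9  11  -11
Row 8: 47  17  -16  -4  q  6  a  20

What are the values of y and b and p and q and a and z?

The known cells in row 3 total 69, leaving 82 − 69 = 13 for the blank.
The known cells in column 1 total 80, leaving 82 − 80 = 2 for the blank.
The known cells in row 1 total 84, leaving 82 − 84 = -2 for the blank.
The known cells in column 5 total 48, leaving 82 − 48 = 34 for the blank.
The known cells in row 8 total 104, leaving 82 − 104 = -22 for the blank.
The known cells in row 4 total 79, leaving 82 − 79 = 3 for the blank.

y = 13, b = 2, p = -2, q = 34, a = -22, z = 3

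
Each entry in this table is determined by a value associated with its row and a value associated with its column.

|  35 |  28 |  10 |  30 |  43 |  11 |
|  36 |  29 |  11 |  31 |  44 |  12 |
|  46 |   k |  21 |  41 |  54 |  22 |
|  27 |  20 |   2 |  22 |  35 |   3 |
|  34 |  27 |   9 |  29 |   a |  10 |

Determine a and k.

a = 42, k = 39

The difference between any two rows is the same in every column — this is an addition table with the headers hidden.
Row 5 minus row 1 is 10 − 11 = -1, so its entry in column 5 is 43 + (-1) = 42.
Row 3 minus row 1 is 22 − 11 = 11, so its entry in column 2 is 28 + 11 = 39.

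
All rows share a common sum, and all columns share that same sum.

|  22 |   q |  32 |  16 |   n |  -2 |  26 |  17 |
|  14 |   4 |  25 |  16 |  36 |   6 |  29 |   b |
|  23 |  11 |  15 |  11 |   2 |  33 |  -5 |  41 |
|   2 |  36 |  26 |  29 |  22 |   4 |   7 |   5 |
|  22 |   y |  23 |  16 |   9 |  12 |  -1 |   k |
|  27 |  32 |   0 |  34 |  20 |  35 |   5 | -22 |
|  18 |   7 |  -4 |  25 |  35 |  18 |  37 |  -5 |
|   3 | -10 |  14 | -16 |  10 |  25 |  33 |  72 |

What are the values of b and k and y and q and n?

Rows 3 and 4 both sum to 131, so that's the common total.
Column 5: 36 + 2 + 22 + 9 + 20 + 35 + 10 = 134, so its missing entry is 131 − 134 = -3.
Row 1: 22 + 32 + 16 − 3 − 2 + 26 + 17 = 108, so its missing entry is 131 − 108 = 23.
Row 2: 14 + 4 + 25 + 16 + 36 + 6 + 29 = 130, so its missing entry is 131 − 130 = 1.
Column 2: 23 + 4 + 11 + 36 + 32 + 7 − 10 = 103, so its missing entry is 131 − 103 = 28.
Row 5: 22 + 28 + 23 + 16 + 9 + 12 − 1 = 109, so its missing entry is 131 − 109 = 22.

b = 1, k = 22, y = 28, q = 23, n = -3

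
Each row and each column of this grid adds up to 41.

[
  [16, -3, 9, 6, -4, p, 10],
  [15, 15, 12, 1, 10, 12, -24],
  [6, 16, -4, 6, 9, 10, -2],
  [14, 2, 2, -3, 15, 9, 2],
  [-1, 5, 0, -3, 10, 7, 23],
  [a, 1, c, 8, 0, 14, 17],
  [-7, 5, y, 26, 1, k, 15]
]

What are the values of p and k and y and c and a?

p = 7, k = -18, y = 19, c = 3, a = -2

The known cells in column 1 total 43, leaving 41 − 43 = -2 for the blank.
The known cells in row 1 total 34, leaving 41 − 34 = 7 for the blank.
The known cells in column 6 total 59, leaving 41 − 59 = -18 for the blank.
The known cells in row 7 total 22, leaving 41 − 22 = 19 for the blank.
The known cells in row 6 total 38, leaving 41 − 38 = 3 for the blank.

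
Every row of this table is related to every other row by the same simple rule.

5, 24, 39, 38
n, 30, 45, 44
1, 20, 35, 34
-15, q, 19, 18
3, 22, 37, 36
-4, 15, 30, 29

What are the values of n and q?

n = 11, q = 4

The difference between any two rows is the same in every column — this is an addition table with the headers hidden.
Row 2 minus row 1 is 45 − 39 = 6, so its entry in column 1 is 5 + 6 = 11.
Row 4 minus row 1 is 19 − 39 = -20, so its entry in column 2 is 24 + (-20) = 4.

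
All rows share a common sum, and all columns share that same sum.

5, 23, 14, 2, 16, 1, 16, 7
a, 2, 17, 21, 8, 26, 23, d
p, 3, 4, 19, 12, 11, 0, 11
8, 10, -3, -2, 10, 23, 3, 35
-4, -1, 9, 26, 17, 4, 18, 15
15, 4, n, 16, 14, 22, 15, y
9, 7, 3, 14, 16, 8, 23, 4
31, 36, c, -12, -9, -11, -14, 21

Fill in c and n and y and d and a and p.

Rows 1 and 4 both sum to 84, so that's the common total.
The known cells in row 3 total 60, leaving 84 − 60 = 24 for the blank.
The known cells in row 8 total 42, leaving 84 − 42 = 42 for the blank.
The known cells in column 1 total 88, leaving 84 − 88 = -4 for the blank.
The known cells in row 2 total 93, leaving 84 − 93 = -9 for the blank.
The known cells in column 8 total 84, leaving 84 − 84 = 0 for the blank.
The known cells in row 6 total 86, leaving 84 − 86 = -2 for the blank.

c = 42, n = -2, y = 0, d = -9, a = -4, p = 24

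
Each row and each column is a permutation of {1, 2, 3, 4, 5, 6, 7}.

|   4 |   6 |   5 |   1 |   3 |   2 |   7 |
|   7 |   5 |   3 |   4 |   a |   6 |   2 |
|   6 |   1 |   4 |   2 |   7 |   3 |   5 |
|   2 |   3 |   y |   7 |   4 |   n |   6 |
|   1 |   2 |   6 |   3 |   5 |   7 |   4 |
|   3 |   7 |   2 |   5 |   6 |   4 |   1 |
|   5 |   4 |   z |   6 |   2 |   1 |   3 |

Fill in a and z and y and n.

At (row 4, col 6): column 6 already has {1, 2, 3, 4, 6, 7}, so the value is 5.
Cell (7,3): row 7 already has {1, 2, 3, 4, 5, 6} → 7.
For row 4, column 3: row 4 already has {2, 3, 4, 5, 6, 7}; that leaves 1.
For row 2, column 5: row 2 already has {2, 3, 4, 5, 6, 7}; that leaves 1.

a = 1, z = 7, y = 1, n = 5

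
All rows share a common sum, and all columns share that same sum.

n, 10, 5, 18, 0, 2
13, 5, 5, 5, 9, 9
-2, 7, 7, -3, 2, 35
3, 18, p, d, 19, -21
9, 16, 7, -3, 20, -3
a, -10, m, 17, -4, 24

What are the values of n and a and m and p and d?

n = 11, a = 12, m = 7, p = 15, d = 12

Rows 2 and 3 both sum to 46, so that's the common total.
Row 1 has 10 + 5 + 18 + 0 + 2 = 35; the blank must be 46 − 35 = 11.
Column 4 has 18 + 5 − 3 − 3 + 17 = 34; the blank must be 46 − 34 = 12.
Column 1 has 11 + 13 − 2 + 3 + 9 = 34; the blank must be 46 − 34 = 12.
Row 4 has 3 + 18 + 12 + 19 − 21 = 31; the blank must be 46 − 31 = 15.
Row 6 has 12 − 10 + 17 − 4 + 24 = 39; the blank must be 46 − 39 = 7.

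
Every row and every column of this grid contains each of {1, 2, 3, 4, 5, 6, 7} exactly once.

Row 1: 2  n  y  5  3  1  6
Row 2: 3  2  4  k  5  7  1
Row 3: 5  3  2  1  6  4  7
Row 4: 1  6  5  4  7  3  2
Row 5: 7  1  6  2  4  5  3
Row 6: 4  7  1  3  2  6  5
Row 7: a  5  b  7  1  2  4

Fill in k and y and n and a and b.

Cell (1,2): column 2 already has {1, 2, 3, 5, 6, 7} → 4.
For row 1, column 3: row 1 already has {1, 2, 3, 4, 5, 6}; that leaves 7.
Cell (7,3): column 3 already has {1, 2, 4, 5, 6, 7} → 3.
At (row 7, col 1): row 7 already has {1, 2, 3, 4, 5, 7}, so the value is 6.
At (row 2, col 4): row 2 already has {1, 2, 3, 4, 5, 7}, so the value is 6.

k = 6, y = 7, n = 4, a = 6, b = 3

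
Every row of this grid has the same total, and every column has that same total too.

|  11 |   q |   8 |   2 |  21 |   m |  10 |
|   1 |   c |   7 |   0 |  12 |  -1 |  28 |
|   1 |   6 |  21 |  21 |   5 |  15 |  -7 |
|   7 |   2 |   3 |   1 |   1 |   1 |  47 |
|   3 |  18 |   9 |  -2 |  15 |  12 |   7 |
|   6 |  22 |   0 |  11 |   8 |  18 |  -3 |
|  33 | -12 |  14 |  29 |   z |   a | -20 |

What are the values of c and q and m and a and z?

Rows 3 and 4 both sum to 62, so that's the common total.
Row 2 has 1 + 7 + 0 + 12 − 1 + 28 = 47; the blank must be 62 − 47 = 15.
Column 2 has 15 + 6 + 2 + 18 + 22 − 12 = 51; the blank must be 62 − 51 = 11.
Column 5 has 21 + 12 + 5 + 1 + 15 + 8 = 62; the blank must be 62 − 62 = 0.
Row 7 has 33 − 12 + 14 + 29 + 0 − 20 = 44; the blank must be 62 − 44 = 18.
Row 1 has 11 + 11 + 8 + 2 + 21 + 10 = 63; the blank must be 62 − 63 = -1.

c = 15, q = 11, m = -1, a = 18, z = 0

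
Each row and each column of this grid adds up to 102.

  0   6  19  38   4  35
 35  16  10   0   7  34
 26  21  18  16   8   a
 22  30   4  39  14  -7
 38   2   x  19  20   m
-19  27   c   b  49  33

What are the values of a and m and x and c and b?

Column 4: 38 + 0 + 16 + 39 + 19 = 112, so its missing entry is 102 − 112 = -10.
Row 3: 26 + 21 + 18 + 16 + 8 = 89, so its missing entry is 102 − 89 = 13.
Column 6: 35 + 34 + 13 − 7 + 33 = 108, so its missing entry is 102 − 108 = -6.
Row 5: 38 + 2 + 19 + 20 − 6 = 73, so its missing entry is 102 − 73 = 29.
Row 6: -19 + 27 − 10 + 49 + 33 = 80, so its missing entry is 102 − 80 = 22.

a = 13, m = -6, x = 29, c = 22, b = -10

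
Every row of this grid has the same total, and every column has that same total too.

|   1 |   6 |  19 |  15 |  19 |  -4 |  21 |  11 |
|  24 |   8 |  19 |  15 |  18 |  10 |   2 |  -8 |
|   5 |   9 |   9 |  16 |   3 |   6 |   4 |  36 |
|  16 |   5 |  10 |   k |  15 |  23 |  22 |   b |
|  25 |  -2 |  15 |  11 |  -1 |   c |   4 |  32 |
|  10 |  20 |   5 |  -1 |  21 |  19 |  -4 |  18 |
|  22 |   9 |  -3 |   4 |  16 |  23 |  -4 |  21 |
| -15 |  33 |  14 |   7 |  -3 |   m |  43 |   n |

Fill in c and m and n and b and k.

c = 4, m = 7, n = 2, b = -24, k = 21

Rows 1 and 2 both sum to 88, so that's the common total.
Row 5: 25 − 2 + 15 + 11 − 1 + 4 + 32 = 84, so its missing entry is 88 − 84 = 4.
Column 4: 15 + 15 + 16 + 11 − 1 + 4 + 7 = 67, so its missing entry is 88 − 67 = 21.
Row 4: 16 + 5 + 10 + 21 + 15 + 23 + 22 = 112, so its missing entry is 88 − 112 = -24.
Column 8: 11 − 8 + 36 − 24 + 32 + 18 + 21 = 86, so its missing entry is 88 − 86 = 2.
Row 8: -15 + 33 + 14 + 7 − 3 + 43 + 2 = 81, so its missing entry is 88 − 81 = 7.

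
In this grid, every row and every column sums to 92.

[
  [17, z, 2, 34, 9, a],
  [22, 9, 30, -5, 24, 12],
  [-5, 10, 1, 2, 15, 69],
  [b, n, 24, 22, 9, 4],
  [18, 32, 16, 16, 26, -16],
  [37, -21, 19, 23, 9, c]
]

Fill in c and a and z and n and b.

The known cells in row 6 total 67, leaving 92 − 67 = 25 for the blank.
The known cells in column 1 total 89, leaving 92 − 89 = 3 for the blank.
The known cells in row 4 total 62, leaving 92 − 62 = 30 for the blank.
The known cells in column 2 total 60, leaving 92 − 60 = 32 for the blank.
The known cells in row 1 total 94, leaving 92 − 94 = -2 for the blank.

c = 25, a = -2, z = 32, n = 30, b = 3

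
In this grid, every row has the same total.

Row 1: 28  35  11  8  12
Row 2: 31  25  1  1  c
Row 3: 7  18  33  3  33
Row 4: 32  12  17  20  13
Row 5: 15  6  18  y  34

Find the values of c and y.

c = 36, y = 21

Row 1 sums to 94 and so does row 4; that's the common total.
In row 2 the known cells total 58, leaving 94 − 58 = 36.
In row 5 the known cells total 73, leaving 94 − 73 = 21.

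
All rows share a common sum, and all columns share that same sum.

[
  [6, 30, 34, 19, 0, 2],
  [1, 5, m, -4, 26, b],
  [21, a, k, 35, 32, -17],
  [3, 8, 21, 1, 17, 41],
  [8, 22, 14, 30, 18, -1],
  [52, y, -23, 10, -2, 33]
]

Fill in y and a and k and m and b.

y = 21, a = 5, k = 15, m = 30, b = 33

Rows 1 and 4 both sum to 91, so that's the common total.
Column 6: 2 − 17 + 41 − 1 + 33 = 58, so its missing entry is 91 − 58 = 33.
Row 2: 1 + 5 − 4 + 26 + 33 = 61, so its missing entry is 91 − 61 = 30.
Row 6: 52 − 23 + 10 − 2 + 33 = 70, so its missing entry is 91 − 70 = 21.
Column 2: 30 + 5 + 8 + 22 + 21 = 86, so its missing entry is 91 − 86 = 5.
Row 3: 21 + 5 + 35 + 32 − 17 = 76, so its missing entry is 91 − 76 = 15.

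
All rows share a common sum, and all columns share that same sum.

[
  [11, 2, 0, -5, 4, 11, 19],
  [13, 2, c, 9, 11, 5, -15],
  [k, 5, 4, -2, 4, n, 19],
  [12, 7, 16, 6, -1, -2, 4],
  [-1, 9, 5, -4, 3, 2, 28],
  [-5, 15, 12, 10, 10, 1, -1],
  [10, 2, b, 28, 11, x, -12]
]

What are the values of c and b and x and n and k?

Rows 1 and 4 both sum to 42, so that's the common total.
Row 2: 13 + 2 + 9 + 11 + 5 − 15 = 25, so its missing entry is 42 − 25 = 17.
Column 3: 0 + 17 + 4 + 16 + 5 + 12 = 54, so its missing entry is 42 − 54 = -12.
Row 7: 10 + 2 − 12 + 28 + 11 − 12 = 27, so its missing entry is 42 − 27 = 15.
Column 1: 11 + 13 + 12 − 1 − 5 + 10 = 40, so its missing entry is 42 − 40 = 2.
Row 3: 2 + 5 + 4 − 2 + 4 + 19 = 32, so its missing entry is 42 − 32 = 10.

c = 17, b = -12, x = 15, n = 10, k = 2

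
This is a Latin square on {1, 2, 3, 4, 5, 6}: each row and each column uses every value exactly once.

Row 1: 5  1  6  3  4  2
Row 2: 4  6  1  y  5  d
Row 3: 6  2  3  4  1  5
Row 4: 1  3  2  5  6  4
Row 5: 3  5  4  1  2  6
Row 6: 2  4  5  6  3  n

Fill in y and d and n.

y = 2, d = 3, n = 1

At (row 6, col 6): row 6 already has {2, 3, 4, 5, 6}, so the value is 1.
For row 2, column 4: column 4 already has {1, 3, 4, 5, 6}; that leaves 2.
Cell (2,6): row 2 already has {1, 2, 4, 5, 6} → 3.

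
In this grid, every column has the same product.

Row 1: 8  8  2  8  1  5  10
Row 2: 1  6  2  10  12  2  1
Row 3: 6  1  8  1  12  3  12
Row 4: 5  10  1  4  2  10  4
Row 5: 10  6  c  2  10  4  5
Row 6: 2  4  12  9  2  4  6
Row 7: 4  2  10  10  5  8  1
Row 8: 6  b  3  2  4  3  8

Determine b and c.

Columns 6 and 7 each multiply to 115200, so every column has product 115200.
Column 2: 8×6×1×10×6×4×2 = 23040, so the missing entry is 115200 ÷ 23040 = 5.
Column 3: 2×2×8×1×12×10×3 = 11520, so the missing entry is 115200 ÷ 11520 = 10.

b = 5, c = 10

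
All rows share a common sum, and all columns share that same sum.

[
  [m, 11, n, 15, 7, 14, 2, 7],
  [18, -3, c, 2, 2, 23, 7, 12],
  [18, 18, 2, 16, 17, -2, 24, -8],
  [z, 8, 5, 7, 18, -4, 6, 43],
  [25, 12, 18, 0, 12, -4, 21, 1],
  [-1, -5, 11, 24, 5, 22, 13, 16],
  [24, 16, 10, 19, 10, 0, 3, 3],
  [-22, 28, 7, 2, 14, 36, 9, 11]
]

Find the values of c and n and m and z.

Rows 3 and 5 both sum to 85, so that's the common total.
Row 2 has 18 − 3 + 2 + 2 + 23 + 7 + 12 = 61; the blank must be 85 − 61 = 24.
Column 3 has 24 + 2 + 5 + 18 + 11 + 10 + 7 = 77; the blank must be 85 − 77 = 8.
Row 4 has 8 + 5 + 7 + 18 − 4 + 6 + 43 = 83; the blank must be 85 − 83 = 2.
Row 1 has 11 + 8 + 15 + 7 + 14 + 2 + 7 = 64; the blank must be 85 − 64 = 21.

c = 24, n = 8, m = 21, z = 2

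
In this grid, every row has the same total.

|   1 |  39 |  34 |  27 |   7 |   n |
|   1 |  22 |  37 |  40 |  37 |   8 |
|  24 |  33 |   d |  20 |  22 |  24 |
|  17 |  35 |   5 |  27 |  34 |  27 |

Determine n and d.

n = 37, d = 22

Row 2 sums to 145 and so does row 4; that's the common total.
In row 1 the known cells total 108, leaving 145 − 108 = 37.
In row 3 the known cells total 123, leaving 145 − 123 = 22.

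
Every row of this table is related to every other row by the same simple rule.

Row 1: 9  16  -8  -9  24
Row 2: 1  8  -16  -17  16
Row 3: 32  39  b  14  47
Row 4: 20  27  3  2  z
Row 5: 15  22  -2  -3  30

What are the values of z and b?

z = 35, b = 15

The difference between any two rows is the same in every column — this is an addition table with the headers hidden.
Row 4 minus row 1 is 27 − 16 = 11, so its entry in column 5 is 24 + 11 = 35.
Row 3 minus row 1 is 39 − 16 = 23, so its entry in column 3 is -8 + 23 = 15.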